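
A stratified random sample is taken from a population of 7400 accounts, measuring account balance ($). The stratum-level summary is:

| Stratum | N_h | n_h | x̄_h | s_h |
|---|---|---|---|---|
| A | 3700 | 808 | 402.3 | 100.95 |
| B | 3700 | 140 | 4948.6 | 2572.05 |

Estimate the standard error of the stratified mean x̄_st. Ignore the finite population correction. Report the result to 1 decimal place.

V̂(x̄_st) = Σ W_h² s_h²/n_h, with W_h = N_h/N and N = 7400:
  stratum A: (3700/7400)²·100.95²/808 = 3.15313
  stratum B: (3700/7400)²·2572.05²/140 = 11813.3
V̂(x̄_st) = 11816.4
SE(x̄_st) = √11816.4 = 108.703

SE(x̄_st) ≈ 108.7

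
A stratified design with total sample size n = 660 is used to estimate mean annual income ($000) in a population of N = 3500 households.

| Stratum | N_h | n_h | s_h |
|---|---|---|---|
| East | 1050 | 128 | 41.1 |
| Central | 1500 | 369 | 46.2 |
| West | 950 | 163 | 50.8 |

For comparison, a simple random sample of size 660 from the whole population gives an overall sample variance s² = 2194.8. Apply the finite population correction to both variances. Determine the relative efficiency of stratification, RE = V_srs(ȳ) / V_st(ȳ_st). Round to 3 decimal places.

RE ≈ 0.960

V̂(ȳ_st) = Σ W_h² (1 − n_h/N_h) s_h²/n_h, with W_h = N_h/N and N = 3500:
  stratum East: (1050/3500)²·(1 − 128/1050)·41.1²/128 = 1.04294
  stratum Central: (1500/3500)²·(1 − 369/1500)·46.2²/369 = 0.801079
  stratum West: (950/3500)²·(1 − 163/950)·50.8²/163 = 0.966278
V_st = 2.81029
V_srs = (1 − 660/3500)·2194.8/660 = 2.69837
Relative efficiency = V_srs / V_st = 2.69837/2.81029 = 0.9602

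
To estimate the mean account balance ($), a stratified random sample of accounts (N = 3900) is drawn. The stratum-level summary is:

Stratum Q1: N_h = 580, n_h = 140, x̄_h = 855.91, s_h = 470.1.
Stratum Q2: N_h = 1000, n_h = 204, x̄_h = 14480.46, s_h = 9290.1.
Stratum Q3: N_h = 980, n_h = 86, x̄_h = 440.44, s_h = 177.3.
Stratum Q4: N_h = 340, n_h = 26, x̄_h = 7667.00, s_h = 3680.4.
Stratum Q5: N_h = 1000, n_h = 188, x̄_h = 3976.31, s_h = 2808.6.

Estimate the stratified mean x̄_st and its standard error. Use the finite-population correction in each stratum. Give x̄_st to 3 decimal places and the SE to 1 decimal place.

x̄_st = Σ W_h x̄_h = (580·855.91 + 1000·14480.46 + 980·440.44 + 340·7667.00 + 1000·3976.31)/3900 = 5638.87410
V̂(x̄_st) = Σ W_h² (1 − n_h/N_h) s_h²/n_h, with W_h = N_h/N and N = 3900:
  stratum Q1: (580/3900)²·(1 − 140/580)·470.1²/140 = 26.4852
  stratum Q2: (1000/3900)²·(1 − 204/1000)·9290.1²/204 = 22140.9
  stratum Q3: (980/3900)²·(1 − 86/980)·177.3²/86 = 21.0549
  stratum Q4: (340/3900)²·(1 − 26/340)·3680.4²/26 = 3656.76
  stratum Q5: (1000/3900)²·(1 − 188/1000)·2808.6²/188 = 2240
V̂(x̄_st) = 28085.2
SE(x̄_st) = √28085.2 = 167.586

x̄_st ≈ 5638.874, SE ≈ 167.6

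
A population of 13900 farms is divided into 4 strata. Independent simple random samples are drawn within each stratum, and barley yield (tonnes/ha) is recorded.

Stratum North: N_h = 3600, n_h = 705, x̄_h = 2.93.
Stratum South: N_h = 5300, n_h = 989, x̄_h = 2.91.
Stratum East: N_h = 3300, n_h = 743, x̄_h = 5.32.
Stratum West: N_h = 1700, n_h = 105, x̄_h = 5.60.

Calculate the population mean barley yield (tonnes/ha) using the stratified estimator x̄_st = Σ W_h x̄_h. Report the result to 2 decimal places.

x̄_st ≈ 3.82

N = Σ N_h = 13900. Stratum weights W_h = N_h/N.
x̄_st = (3600·2.93 + 5300·2.91 + 3300·5.32 + 1700·5.60) / 13900 = 3.8163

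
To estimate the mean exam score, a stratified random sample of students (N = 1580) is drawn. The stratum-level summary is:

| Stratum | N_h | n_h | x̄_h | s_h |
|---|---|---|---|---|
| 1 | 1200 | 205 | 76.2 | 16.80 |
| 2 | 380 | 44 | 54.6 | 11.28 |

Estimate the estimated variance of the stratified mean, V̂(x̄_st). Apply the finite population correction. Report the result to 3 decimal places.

V̂(x̄_st) = Σ W_h² (1 − n_h/N_h) s_h²/n_h, with W_h = N_h/N and N = 1580:
  stratum 1: (1200/1580)²·(1 − 205/1200)·16.80²/205 = 0.658499
  stratum 2: (380/1580)²·(1 − 44/380)·11.28²/44 = 0.147902
V̂(x̄_st) = 0.806401

V̂(x̄_st) ≈ 0.806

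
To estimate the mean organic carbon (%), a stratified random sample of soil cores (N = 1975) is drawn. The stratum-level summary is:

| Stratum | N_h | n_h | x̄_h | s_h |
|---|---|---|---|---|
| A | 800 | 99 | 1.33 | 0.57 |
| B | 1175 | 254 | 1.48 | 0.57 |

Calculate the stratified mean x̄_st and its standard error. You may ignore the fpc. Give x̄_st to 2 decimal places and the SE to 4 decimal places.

x̄_st = Σ W_h x̄_h = (800·1.33 + 1175·1.48)/1975 = 1.41924
V̂(x̄_st) = Σ W_h² s_h²/n_h, with W_h = N_h/N and N = 1975:
  stratum A: (800/1975)²·0.57²/99 = 0.000538468
  stratum B: (1175/1975)²·0.57²/254 = 0.000452749
V̂(x̄_st) = 0.000991218
SE(x̄_st) = √0.000991218 = 0.0314836

x̄_st ≈ 1.42, SE ≈ 0.0315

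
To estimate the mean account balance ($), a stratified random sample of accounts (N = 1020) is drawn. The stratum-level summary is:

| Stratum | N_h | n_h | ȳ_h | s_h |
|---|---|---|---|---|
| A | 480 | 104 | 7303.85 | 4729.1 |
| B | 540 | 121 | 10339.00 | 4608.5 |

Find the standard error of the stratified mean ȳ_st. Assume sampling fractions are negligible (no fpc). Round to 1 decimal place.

SE(ȳ_st) ≈ 311.2

V̂(ȳ_st) = Σ W_h² s_h²/n_h, with W_h = N_h/N and N = 1020:
  stratum A: (480/1020)²·4729.1²/104 = 47621.8
  stratum B: (540/1020)²·4608.5²/121 = 49195
V̂(ȳ_st) = 96816.8
SE(ȳ_st) = √96816.8 = 311.154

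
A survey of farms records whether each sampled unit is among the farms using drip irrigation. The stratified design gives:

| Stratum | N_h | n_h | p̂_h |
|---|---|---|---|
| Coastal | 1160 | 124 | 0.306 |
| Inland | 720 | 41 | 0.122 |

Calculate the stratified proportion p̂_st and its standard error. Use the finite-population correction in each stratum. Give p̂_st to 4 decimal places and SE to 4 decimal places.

p̂_st ≈ 0.2355, SE ≈ 0.0309

N = 1880; stratum weights W_h = N_h/N.
p̂_st = Σ W_h p̂_h = (1160·0.306 + 720·0.122)/1880 = 0.23553
V̂(p̂_st) = Σ W_h² (1 − n_h/N_h) p̂_h(1−p̂_h)/(n_h−1):
  stratum Coastal: (1160/1880)²·(1 − 124/1160)·0.306·0.694/123 = 0.000587054
  stratum Inland: (720/1880)²·(1 − 41/720)·0.122·0.878/40 = 0.000370408
V̂(p̂_st) = 0.000957462; SE = √V̂ = 0.0309429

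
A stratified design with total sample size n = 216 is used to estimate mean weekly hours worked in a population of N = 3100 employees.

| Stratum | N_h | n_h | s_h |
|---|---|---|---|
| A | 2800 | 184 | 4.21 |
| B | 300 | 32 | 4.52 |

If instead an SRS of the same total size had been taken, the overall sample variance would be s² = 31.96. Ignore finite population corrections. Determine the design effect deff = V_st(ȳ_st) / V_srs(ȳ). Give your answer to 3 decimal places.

deff ≈ 0.572

V̂(ȳ_st) = Σ W_h² s_h²/n_h, with W_h = N_h/N and N = 3100:
  stratum A: (2800/3100)²·4.21²/184 = 0.0785849
  stratum B: (300/3100)²·4.52²/32 = 0.00597924
V_st = 0.0845641
V_srs = s²/n = 31.96/216 = 0.147963
deff = V_st / V_srs = 0.0845641/0.147963 = 0.5715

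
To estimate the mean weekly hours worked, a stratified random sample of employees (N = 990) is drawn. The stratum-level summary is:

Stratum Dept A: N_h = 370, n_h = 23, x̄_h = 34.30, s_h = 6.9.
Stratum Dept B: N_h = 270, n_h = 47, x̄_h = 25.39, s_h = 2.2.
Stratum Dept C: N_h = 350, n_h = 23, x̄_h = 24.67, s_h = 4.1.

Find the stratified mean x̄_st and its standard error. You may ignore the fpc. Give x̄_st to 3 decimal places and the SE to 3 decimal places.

x̄_st = Σ W_h x̄_h = (370·34.30 + 270·25.39 + 350·24.67)/990 = 28.46545
V̂(x̄_st) = Σ W_h² s_h²/n_h, with W_h = N_h/N and N = 990:
  stratum Dept A: (370/990)²·6.9²/23 = 0.289137
  stratum Dept B: (270/990)²·2.2²/47 = 0.00765957
  stratum Dept C: (350/990)²·4.1²/23 = 0.0913494
V̂(x̄_st) = 0.388146
SE(x̄_st) = √0.388146 = 0.623013

x̄_st ≈ 28.465, SE ≈ 0.623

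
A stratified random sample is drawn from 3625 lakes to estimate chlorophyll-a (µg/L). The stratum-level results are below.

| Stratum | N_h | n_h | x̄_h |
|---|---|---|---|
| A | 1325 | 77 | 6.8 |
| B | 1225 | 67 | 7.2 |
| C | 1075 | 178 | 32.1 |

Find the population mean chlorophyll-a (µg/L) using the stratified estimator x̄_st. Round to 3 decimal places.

N = Σ N_h = 3625. Stratum weights W_h = N_h/N.
x̄_st = (1325·6.8 + 1225·7.2 + 1075·32.1) / 3625 = 14.43793

x̄_st ≈ 14.438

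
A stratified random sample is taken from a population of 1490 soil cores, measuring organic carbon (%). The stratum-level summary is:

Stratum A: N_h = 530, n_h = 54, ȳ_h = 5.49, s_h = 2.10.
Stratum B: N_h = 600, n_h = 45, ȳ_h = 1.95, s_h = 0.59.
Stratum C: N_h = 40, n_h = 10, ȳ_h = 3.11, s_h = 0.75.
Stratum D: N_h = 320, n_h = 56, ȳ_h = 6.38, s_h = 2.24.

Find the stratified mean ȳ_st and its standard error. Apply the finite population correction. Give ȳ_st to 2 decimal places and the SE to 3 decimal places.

ȳ_st ≈ 4.19, SE ≈ 0.118

ȳ_st = Σ W_h ȳ_h = (530·5.49 + 600·1.95 + 40·3.11 + 320·6.38)/1490 = 4.19174
V̂(ȳ_st) = Σ W_h² (1 − n_h/N_h) s_h²/n_h, with W_h = N_h/N and N = 1490:
  stratum A: (530/1490)²·(1 − 54/530)·2.10²/54 = 0.00928015
  stratum B: (600/1490)²·(1 − 45/600)·0.59²/45 = 0.00116028
  stratum C: (40/1490)²·(1 − 10/40)·0.75²/10 = 3.0404e-05
  stratum D: (320/1490)²·(1 − 56/320)·2.24²/56 = 0.00340949
V̂(ȳ_st) = 0.0138803
SE(ȳ_st) = √0.0138803 = 0.117815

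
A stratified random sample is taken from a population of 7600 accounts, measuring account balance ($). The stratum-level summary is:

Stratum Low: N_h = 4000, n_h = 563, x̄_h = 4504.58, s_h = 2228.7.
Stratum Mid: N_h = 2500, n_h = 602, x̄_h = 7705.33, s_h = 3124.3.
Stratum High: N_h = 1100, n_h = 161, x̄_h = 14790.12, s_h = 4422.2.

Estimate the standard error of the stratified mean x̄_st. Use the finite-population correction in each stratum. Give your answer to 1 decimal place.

V̂(x̄_st) = Σ W_h² (1 − n_h/N_h) s_h²/n_h, with W_h = N_h/N and N = 7600:
  stratum Low: (4000/7600)²·(1 − 563/4000)·2228.7²/563 = 2099.94
  stratum Mid: (2500/7600)²·(1 − 602/2500)·3124.3²/602 = 1332.04
  stratum High: (1100/7600)²·(1 − 161/1100)·4422.2²/161 = 2172.11
V̂(x̄_st) = 5604.09
SE(x̄_st) = √5604.09 = 74.8605

SE(x̄_st) ≈ 74.9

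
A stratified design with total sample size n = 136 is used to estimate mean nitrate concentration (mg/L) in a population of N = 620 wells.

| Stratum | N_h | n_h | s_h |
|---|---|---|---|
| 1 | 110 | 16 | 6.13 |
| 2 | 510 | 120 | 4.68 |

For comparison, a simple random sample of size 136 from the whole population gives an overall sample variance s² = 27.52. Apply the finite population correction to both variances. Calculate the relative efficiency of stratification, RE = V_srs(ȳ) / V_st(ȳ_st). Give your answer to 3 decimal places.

V̂(ȳ_st) = Σ W_h² (1 − n_h/N_h) s_h²/n_h, with W_h = N_h/N and N = 620:
  stratum 1: (110/620)²·(1 − 16/110)·6.13²/16 = 0.063174
  stratum 2: (510/620)²·(1 − 120/510)·4.68²/120 = 0.0944413
V_st = 0.157615
V_srs = (1 − 136/620)·27.52/136 = 0.157966
Relative efficiency = V_srs / V_st = 0.157966/0.157615 = 1.0022

RE ≈ 1.002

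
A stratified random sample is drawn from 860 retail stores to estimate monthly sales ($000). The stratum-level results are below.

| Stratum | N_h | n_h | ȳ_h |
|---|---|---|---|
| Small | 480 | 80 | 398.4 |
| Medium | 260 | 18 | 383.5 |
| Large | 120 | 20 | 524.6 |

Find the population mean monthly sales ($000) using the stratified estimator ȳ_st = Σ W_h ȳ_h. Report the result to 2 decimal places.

ȳ_st ≈ 411.50

N = Σ N_h = 860. Stratum weights W_h = N_h/N.
ȳ_st = (480·398.4 + 260·383.5 + 120·524.6) / 860 = 411.5047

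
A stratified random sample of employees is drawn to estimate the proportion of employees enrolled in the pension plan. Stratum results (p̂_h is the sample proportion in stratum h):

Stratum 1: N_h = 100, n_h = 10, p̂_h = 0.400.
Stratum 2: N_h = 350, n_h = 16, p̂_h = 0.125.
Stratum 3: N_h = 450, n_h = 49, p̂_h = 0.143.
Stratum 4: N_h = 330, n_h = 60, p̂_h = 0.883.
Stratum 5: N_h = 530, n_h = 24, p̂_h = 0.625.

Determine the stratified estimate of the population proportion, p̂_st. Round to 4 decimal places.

p̂_st ≈ 0.4379

N = 1760; stratum weights W_h = N_h/N.
p̂_st = Σ W_h p̂_h = (100·0.400 + 350·0.125 + 450·0.143 + 330·0.883 + 530·0.625)/1760 = 0.43792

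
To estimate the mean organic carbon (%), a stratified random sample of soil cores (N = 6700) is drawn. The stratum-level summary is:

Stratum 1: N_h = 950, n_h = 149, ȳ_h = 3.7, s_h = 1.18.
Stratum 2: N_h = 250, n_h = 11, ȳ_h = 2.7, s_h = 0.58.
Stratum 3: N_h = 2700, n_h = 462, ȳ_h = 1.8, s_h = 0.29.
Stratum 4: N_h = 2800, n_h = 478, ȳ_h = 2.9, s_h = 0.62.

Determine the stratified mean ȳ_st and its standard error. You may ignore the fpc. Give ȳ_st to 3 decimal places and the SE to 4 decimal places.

ȳ_st ≈ 2.563, SE ≈ 0.0200

ȳ_st = Σ W_h ȳ_h = (950·3.7 + 250·2.7 + 2700·1.8 + 2800·2.9)/6700 = 2.56269
V̂(ȳ_st) = Σ W_h² s_h²/n_h, with W_h = N_h/N and N = 6700:
  stratum 1: (950/6700)²·1.18²/149 = 0.000187878
  stratum 2: (250/6700)²·0.58²/11 = 4.25788e-05
  stratum 3: (2700/6700)²·0.29²/462 = 2.95619e-05
  stratum 4: (2800/6700)²·0.62²/478 = 0.00014045
V̂(ȳ_st) = 0.000400469
SE(ȳ_st) = √0.000400469 = 0.0200117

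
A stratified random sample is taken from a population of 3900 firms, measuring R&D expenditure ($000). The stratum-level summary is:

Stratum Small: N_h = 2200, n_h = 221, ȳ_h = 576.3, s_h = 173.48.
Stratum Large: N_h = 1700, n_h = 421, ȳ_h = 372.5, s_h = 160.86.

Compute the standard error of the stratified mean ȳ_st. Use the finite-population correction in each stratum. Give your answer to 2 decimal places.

SE(ȳ_st) ≈ 6.91

V̂(ȳ_st) = Σ W_h² (1 − n_h/N_h) s_h²/n_h, with W_h = N_h/N and N = 3900:
  stratum Small: (2200/3900)²·(1 − 221/2200)·173.48²/221 = 38.9804
  stratum Large: (1700/3900)²·(1 − 421/1700)·160.86²/421 = 8.78626
V̂(ȳ_st) = 47.7666
SE(ȳ_st) = √47.7666 = 6.91134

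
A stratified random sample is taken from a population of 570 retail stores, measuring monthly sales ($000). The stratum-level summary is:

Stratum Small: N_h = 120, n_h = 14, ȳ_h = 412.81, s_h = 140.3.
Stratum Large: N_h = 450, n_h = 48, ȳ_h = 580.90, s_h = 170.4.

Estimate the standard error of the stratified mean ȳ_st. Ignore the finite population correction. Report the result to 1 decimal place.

V̂(ȳ_st) = Σ W_h² s_h²/n_h, with W_h = N_h/N and N = 570:
  stratum Small: (120/570)²·140.3²/14 = 62.3161
  stratum Large: (450/570)²·170.4²/48 = 377.028
V̂(ȳ_st) = 439.344
SE(ȳ_st) = √439.344 = 20.9605

SE(ȳ_st) ≈ 21.0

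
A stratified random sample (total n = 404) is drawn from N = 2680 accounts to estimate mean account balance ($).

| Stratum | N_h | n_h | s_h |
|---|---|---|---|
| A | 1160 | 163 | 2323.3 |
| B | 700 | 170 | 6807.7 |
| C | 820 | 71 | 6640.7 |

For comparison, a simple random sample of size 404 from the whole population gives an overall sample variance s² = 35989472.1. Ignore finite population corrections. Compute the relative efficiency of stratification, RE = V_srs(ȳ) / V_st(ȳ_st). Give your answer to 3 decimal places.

RE ≈ 1.074

V̂(ȳ_st) = Σ W_h² s_h²/n_h, with W_h = N_h/N and N = 2680:
  stratum A: (1160/2680)²·2323.3²/163 = 6203.97
  stratum B: (700/2680)²·6807.7²/170 = 18598.5
  stratum C: (820/2680)²·6640.7²/71 = 58147
V_st = 82949.5
V_srs = s²/n = 35989472.1/404 = 89082.9
Relative efficiency = V_srs / V_st = 89082.9/82949.5 = 1.0739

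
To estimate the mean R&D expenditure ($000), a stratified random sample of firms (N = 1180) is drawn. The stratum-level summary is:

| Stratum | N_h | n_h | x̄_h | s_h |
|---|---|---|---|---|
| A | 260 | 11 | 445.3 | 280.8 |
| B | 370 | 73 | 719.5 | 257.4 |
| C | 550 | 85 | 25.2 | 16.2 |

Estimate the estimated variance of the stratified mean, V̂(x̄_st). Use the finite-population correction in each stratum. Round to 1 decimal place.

V̂(x̄_st) = Σ W_h² (1 − n_h/N_h) s_h²/n_h, with W_h = N_h/N and N = 1180:
  stratum A: (260/1180)²·(1 − 11/260)·280.8²/11 = 333.281
  stratum B: (370/1180)²·(1 − 73/370)·257.4²/73 = 71.6289
  stratum C: (550/1180)²·(1 − 85/550)·16.2²/85 = 0.567104
V̂(x̄_st) = 405.477

V̂(x̄_st) ≈ 405.5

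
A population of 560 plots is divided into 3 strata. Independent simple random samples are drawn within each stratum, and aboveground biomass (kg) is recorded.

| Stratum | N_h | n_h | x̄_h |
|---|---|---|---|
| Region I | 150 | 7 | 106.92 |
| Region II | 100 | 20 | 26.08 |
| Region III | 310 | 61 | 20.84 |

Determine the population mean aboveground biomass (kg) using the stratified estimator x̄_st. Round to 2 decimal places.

x̄_st ≈ 44.83

N = Σ N_h = 560. Stratum weights W_h = N_h/N.
x̄_st = (150·106.92 + 100·26.08 + 310·20.84) / 560 = 44.8329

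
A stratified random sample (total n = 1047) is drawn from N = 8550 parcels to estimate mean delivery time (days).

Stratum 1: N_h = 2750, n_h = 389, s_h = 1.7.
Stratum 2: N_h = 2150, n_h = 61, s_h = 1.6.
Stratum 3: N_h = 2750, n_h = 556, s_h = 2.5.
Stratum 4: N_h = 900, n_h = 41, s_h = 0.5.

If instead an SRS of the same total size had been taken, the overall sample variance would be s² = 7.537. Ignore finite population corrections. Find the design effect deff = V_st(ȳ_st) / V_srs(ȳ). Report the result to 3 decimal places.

V̂(ȳ_st) = Σ W_h² s_h²/n_h, with W_h = N_h/N and N = 8550:
  stratum 1: (2750/8550)²·1.7²/389 = 0.000768566
  stratum 2: (2150/8550)²·1.6²/61 = 0.00265372
  stratum 3: (2750/8550)²·2.5²/556 = 0.00116289
  stratum 4: (900/8550)²·0.5²/41 = 6.7563e-05
V_st = 0.00465274
V_srs = s²/n = 7.537/1047 = 0.00719866
deff = V_st / V_srs = 0.00465274/0.00719866 = 0.6463

deff ≈ 0.646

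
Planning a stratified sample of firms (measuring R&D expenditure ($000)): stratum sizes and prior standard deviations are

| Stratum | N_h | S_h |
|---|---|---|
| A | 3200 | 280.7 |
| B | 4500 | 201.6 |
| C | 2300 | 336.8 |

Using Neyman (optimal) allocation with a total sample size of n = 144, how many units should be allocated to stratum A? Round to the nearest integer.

50

Neyman allocation: n_h = n · N_h S_h / Σ N_i S_i, with n = 144.
  stratum A: N_h·S_h = 3200·280.7 = 898240.00
  stratum B: N_h·S_h = 4500·201.6 = 907200.00
  stratum C: N_h·S_h = 2300·336.8 = 774640.00
Σ N_h S_h = 2580080.00
n for stratum A = 144·898240.00/2580080.00 = 50.133 → 50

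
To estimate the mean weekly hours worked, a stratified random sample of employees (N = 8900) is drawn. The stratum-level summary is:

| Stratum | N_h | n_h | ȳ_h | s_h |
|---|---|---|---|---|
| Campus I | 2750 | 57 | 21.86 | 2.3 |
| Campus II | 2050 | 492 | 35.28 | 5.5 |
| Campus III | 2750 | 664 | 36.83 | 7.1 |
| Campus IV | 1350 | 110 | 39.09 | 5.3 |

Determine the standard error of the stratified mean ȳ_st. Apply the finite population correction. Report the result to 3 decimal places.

SE(ȳ_st) ≈ 0.148

V̂(ȳ_st) = Σ W_h² (1 − n_h/N_h) s_h²/n_h, with W_h = N_h/N and N = 8900:
  stratum Campus I: (2750/8900)²·(1 − 57/2750)·2.3²/57 = 0.00867701
  stratum Campus II: (2050/8900)²·(1 − 492/2050)·5.5²/492 = 0.00247914
  stratum Campus III: (2750/8900)²·(1 − 664/2750)·7.1²/664 = 0.00549814
  stratum Campus IV: (1350/8900)²·(1 − 110/1350)·5.3²/110 = 0.00539678
V̂(ȳ_st) = 0.0220511
SE(ȳ_st) = √0.0220511 = 0.148496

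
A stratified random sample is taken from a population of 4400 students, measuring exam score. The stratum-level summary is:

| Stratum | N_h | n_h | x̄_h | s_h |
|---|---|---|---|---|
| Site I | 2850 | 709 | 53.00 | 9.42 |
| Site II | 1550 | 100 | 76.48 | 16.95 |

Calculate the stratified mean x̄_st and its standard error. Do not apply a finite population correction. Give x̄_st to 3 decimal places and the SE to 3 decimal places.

x̄_st = Σ W_h x̄_h = (2850·53.00 + 1550·76.48)/4400 = 61.27136
V̂(x̄_st) = Σ W_h² s_h²/n_h, with W_h = N_h/N and N = 4400:
  stratum Site I: (2850/4400)²·9.42²/709 = 0.0525097
  stratum Site II: (1550/4400)²·16.95²/100 = 0.356531
V̂(x̄_st) = 0.409041
SE(x̄_st) = √0.409041 = 0.639563

x̄_st ≈ 61.271, SE ≈ 0.640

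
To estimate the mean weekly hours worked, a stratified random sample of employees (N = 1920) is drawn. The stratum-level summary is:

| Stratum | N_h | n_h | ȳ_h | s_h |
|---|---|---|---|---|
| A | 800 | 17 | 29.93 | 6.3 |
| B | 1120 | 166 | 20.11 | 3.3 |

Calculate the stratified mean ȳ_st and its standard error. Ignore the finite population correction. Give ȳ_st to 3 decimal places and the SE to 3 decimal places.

ȳ_st = Σ W_h ȳ_h = (800·29.93 + 1120·20.11)/1920 = 24.20167
V̂(ȳ_st) = Σ W_h² s_h²/n_h, with W_h = N_h/N and N = 1920:
  stratum A: (800/1920)²·6.3²/17 = 0.405331
  stratum B: (1120/1920)²·3.3²/166 = 0.022323
V̂(ȳ_st) = 0.427654
SE(ȳ_st) = √0.427654 = 0.653953

ȳ_st ≈ 24.202, SE ≈ 0.654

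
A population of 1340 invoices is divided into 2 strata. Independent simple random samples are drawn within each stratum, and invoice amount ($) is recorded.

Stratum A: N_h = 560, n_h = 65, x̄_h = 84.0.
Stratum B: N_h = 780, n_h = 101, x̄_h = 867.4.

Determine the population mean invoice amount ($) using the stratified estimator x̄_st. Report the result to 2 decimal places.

x̄_st ≈ 540.01

N = Σ N_h = 1340. Stratum weights W_h = N_h/N.
x̄_st = (560·84.0 + 780·867.4) / 1340 = 540.0090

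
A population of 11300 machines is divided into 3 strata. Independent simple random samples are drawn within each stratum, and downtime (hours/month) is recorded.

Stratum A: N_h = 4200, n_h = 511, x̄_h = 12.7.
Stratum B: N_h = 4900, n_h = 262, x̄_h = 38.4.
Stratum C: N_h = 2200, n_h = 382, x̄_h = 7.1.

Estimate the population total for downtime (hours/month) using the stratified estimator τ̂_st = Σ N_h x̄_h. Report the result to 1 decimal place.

τ̂_st ≈ 257120.0

τ̂_st = Σ N_h x̄_h = 4200·12.7 + 4900·38.4 + 2200·7.1 = 257120.0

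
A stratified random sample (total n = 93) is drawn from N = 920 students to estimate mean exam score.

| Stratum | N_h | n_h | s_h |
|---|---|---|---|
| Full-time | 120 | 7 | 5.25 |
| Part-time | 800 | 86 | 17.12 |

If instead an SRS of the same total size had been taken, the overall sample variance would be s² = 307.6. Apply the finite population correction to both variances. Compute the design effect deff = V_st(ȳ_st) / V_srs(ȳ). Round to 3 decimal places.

V̂(ȳ_st) = Σ W_h² (1 − n_h/N_h) s_h²/n_h, with W_h = N_h/N and N = 920:
  stratum Full-time: (120/920)²·(1 − 7/120)·5.25²/7 = 0.0630819
  stratum Part-time: (800/920)²·(1 − 86/800)·17.12²/86 = 2.29997
V_st = 2.36305
V_srs = (1 − 93/920)·307.6/93 = 2.97318
deff = V_st / V_srs = 2.36305/2.97318 = 0.7948

deff ≈ 0.795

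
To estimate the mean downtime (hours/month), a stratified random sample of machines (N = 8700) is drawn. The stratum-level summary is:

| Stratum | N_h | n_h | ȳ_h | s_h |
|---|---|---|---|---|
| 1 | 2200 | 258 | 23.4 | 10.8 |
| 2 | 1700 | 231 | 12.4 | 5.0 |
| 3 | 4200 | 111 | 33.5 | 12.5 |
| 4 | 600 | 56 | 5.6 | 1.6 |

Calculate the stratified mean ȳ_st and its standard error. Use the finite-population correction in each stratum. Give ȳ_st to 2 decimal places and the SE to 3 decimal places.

ȳ_st ≈ 24.90, SE ≈ 0.590

ȳ_st = Σ W_h ȳ_h = (2200·23.4 + 1700·12.4 + 4200·33.5 + 600·5.6)/8700 = 24.89885
V̂(ȳ_st) = Σ W_h² (1 − n_h/N_h) s_h²/n_h, with W_h = N_h/N and N = 8700:
  stratum 1: (2200/8700)²·(1 − 258/2200)·10.8²/258 = 0.0255189
  stratum 2: (1700/8700)²·(1 − 231/1700)·5.0²/231 = 0.00357076
  stratum 3: (4200/8700)²·(1 − 111/4200)·12.5²/111 = 0.319393
  stratum 4: (600/8700)²·(1 − 56/600)·1.6²/56 = 0.000197135
V̂(ȳ_st) = 0.348679
SE(ȳ_st) = √0.348679 = 0.590491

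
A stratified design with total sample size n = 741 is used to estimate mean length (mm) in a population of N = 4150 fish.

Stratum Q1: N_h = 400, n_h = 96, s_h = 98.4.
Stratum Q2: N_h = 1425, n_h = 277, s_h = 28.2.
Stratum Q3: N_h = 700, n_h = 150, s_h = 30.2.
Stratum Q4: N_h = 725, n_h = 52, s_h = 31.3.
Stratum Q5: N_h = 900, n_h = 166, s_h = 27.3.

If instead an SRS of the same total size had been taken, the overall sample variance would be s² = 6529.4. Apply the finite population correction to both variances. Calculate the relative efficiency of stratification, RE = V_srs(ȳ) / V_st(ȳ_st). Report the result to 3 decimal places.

RE ≈ 3.962

V̂(ȳ_st) = Σ W_h² (1 − n_h/N_h) s_h²/n_h, with W_h = N_h/N and N = 4150:
  stratum Q1: (400/4150)²·(1 − 96/400)·98.4²/96 = 0.712125
  stratum Q2: (1425/4150)²·(1 − 277/1425)·28.2²/277 = 0.272696
  stratum Q3: (700/4150)²·(1 − 150/700)·30.2²/150 = 0.135921
  stratum Q4: (725/4150)²·(1 − 52/725)·31.3²/52 = 0.533755
  stratum Q5: (900/4150)²·(1 − 166/900)·27.3²/166 = 0.17221
V_st = 1.82671
V_srs = (1 − 741/4150)·6529.4/741 = 7.23826
Relative efficiency = V_srs / V_st = 7.23826/1.82671 = 3.9625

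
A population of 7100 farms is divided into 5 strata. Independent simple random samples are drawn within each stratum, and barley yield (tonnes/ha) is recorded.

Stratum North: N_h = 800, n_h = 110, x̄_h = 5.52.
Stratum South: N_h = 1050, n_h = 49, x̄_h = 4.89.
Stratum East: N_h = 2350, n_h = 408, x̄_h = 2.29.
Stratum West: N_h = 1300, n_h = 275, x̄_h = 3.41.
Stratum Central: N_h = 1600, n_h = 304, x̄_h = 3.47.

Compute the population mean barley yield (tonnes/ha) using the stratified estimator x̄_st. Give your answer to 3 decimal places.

N = Σ N_h = 7100. Stratum weights W_h = N_h/N.
x̄_st = (800·5.52 + 1050·4.89 + 2350·2.29 + 1300·3.41 + 1600·3.47) / 7100 = 3.50944

x̄_st ≈ 3.509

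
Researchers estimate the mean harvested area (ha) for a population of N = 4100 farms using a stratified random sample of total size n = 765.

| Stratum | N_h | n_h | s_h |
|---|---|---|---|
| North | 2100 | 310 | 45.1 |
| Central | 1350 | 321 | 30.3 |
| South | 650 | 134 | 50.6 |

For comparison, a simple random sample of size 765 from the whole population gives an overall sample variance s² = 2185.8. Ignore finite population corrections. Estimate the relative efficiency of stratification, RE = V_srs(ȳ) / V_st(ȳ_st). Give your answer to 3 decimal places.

RE ≈ 1.138

V̂(ȳ_st) = Σ W_h² s_h²/n_h, with W_h = N_h/N and N = 4100:
  stratum North: (2100/4100)²·45.1²/310 = 1.72132
  stratum Central: (1350/4100)²·30.3²/321 = 0.310084
  stratum South: (650/4100)²·50.6²/134 = 0.480237
V_st = 2.51164
V_srs = s²/n = 2185.8/765 = 2.85725
Relative efficiency = V_srs / V_st = 2.85725/2.51164 = 1.1376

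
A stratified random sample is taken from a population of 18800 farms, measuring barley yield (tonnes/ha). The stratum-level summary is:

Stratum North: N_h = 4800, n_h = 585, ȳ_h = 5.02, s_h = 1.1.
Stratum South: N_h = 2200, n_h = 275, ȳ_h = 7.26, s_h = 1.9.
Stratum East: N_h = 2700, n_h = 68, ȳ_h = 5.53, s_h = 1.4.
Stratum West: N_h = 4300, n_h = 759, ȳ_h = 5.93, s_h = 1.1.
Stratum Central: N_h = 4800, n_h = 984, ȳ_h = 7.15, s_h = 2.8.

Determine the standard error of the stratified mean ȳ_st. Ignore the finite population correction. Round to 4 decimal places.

SE(ȳ_st) ≈ 0.0389

V̂(ȳ_st) = Σ W_h² s_h²/n_h, with W_h = N_h/N and N = 18800:
  stratum North: (4800/18800)²·1.1²/585 = 0.000134833
  stratum South: (2200/18800)²·1.9²/275 = 0.000179765
  stratum East: (2700/18800)²·1.4²/68 = 0.00059451
  stratum West: (4300/18800)²·1.1²/759 = 8.33998e-05
  stratum Central: (4800/18800)²·2.8²/984 = 0.000519383
V̂(ȳ_st) = 0.00151189
SE(ȳ_st) = √0.00151189 = 0.038883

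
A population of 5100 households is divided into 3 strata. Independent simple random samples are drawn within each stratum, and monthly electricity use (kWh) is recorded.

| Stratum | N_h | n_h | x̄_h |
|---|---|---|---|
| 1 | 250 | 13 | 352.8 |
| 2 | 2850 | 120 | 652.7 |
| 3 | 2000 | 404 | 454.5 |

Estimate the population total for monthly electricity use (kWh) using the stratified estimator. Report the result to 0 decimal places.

τ̂_st = Σ N_h x̄_h = 250·352.8 + 2850·652.7 + 2000·454.5 = 2857395

τ̂_st ≈ 2857395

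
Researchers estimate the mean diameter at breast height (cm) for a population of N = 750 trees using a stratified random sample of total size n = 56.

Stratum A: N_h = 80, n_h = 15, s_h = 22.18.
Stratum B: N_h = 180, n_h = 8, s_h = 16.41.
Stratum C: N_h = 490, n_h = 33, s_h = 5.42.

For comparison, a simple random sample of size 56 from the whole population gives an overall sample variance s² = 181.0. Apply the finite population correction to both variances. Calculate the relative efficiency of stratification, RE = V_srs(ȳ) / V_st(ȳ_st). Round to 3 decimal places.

RE ≈ 1.191

V̂(ȳ_st) = Σ W_h² (1 − n_h/N_h) s_h²/n_h, with W_h = N_h/N and N = 750:
  stratum A: (80/750)²·(1 − 15/80)·22.18²/15 = 0.303188
  stratum B: (180/750)²·(1 − 8/180)·16.41²/8 = 1.8527
  stratum C: (490/750)²·(1 − 33/490)·5.42²/33 = 0.354384
V_st = 2.51027
V_srs = (1 − 56/750)·181.0/56 = 2.99081
Relative efficiency = V_srs / V_st = 2.99081/2.51027 = 1.1914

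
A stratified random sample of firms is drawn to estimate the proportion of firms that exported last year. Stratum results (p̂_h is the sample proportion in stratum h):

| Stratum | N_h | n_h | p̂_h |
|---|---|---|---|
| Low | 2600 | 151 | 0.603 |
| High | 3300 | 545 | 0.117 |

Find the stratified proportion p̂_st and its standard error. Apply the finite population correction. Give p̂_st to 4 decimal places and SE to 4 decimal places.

p̂_st ≈ 0.3312, SE ≈ 0.0185

N = 5900; stratum weights W_h = N_h/N.
p̂_st = Σ W_h p̂_h = (2600·0.603 + 3300·0.117)/5900 = 0.33117
V̂(p̂_st) = Σ W_h² (1 − n_h/N_h) p̂_h(1−p̂_h)/(n_h−1):
  stratum Low: (2600/5900)²·(1 − 151/2600)·0.603·0.397/150 = 0.000291927
  stratum High: (3300/5900)²·(1 − 545/3300)·0.117·0.883/544 = 4.95997e-05
V̂(p̂_st) = 0.000341527; SE = √V̂ = 0.0184804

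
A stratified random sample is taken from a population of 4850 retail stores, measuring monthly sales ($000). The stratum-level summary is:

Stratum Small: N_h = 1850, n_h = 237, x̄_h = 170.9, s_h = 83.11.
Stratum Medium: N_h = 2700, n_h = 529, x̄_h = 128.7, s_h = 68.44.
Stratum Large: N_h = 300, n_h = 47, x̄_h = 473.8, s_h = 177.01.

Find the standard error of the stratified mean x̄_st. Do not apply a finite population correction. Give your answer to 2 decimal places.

SE(x̄_st) ≈ 3.09

V̂(x̄_st) = Σ W_h² s_h²/n_h, with W_h = N_h/N and N = 4850:
  stratum Small: (1850/4850)²·83.11²/237 = 4.24051
  stratum Medium: (2700/4850)²·68.44²/529 = 2.74415
  stratum Large: (300/4850)²·177.01²/47 = 2.55068
V̂(x̄_st) = 9.53535
SE(x̄_st) = √9.53535 = 3.08794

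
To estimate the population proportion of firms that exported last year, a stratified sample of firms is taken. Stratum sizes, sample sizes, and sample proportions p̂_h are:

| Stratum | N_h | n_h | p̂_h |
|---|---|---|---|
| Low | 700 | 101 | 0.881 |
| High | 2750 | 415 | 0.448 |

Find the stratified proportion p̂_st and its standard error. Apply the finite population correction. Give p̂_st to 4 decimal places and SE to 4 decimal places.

N = 3450; stratum weights W_h = N_h/N.
p̂_st = Σ W_h p̂_h = (700·0.881 + 2750·0.448)/3450 = 0.53586
V̂(p̂_st) = Σ W_h² (1 − n_h/N_h) p̂_h(1−p̂_h)/(n_h−1):
  stratum Low: (700/3450)²·(1 − 101/700)·0.881·0.119/100 = 3.69326e-05
  stratum High: (2750/3450)²·(1 − 415/2750)·0.448·0.552/414 = 0.000322254
V̂(p̂_st) = 0.000359186; SE = √V̂ = 0.0189522

p̂_st ≈ 0.5359, SE ≈ 0.0190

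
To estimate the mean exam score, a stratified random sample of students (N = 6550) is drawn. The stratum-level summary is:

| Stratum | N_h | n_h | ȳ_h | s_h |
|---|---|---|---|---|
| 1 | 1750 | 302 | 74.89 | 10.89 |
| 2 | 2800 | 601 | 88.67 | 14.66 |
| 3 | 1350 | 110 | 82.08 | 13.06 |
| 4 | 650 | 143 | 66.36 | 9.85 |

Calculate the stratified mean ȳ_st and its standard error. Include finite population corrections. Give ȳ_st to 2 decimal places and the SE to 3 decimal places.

ȳ_st ≈ 81.42, SE ≈ 0.374

ȳ_st = Σ W_h ȳ_h = (1750·74.89 + 2800·88.67 + 1350·82.08 + 650·66.36)/6550 = 81.41611
V̂(ȳ_st) = Σ W_h² (1 − n_h/N_h) s_h²/n_h, with W_h = N_h/N and N = 6550:
  stratum 1: (1750/6550)²·(1 − 302/1750)·10.89²/302 = 0.0231938
  stratum 2: (2800/6550)²·(1 − 601/2800)·14.66²/601 = 0.0513209
  stratum 3: (1350/6550)²·(1 − 110/1350)·13.06²/110 = 0.0605016
  stratum 4: (650/6550)²·(1 − 143/650)·9.85²/143 = 0.00521165
V̂(ȳ_st) = 0.140228
SE(ȳ_st) = √0.140228 = 0.37447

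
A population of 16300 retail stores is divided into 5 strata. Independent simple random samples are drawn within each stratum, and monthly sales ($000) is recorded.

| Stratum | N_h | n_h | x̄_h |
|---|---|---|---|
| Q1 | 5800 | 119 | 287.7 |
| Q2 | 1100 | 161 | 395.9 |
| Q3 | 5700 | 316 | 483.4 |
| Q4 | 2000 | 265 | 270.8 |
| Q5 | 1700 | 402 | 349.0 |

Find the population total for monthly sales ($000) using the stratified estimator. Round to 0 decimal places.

τ̂_st ≈ 5994430

τ̂_st = Σ N_h x̄_h = 5800·287.7 + 1100·395.9 + 5700·483.4 + 2000·270.8 + 1700·349.0 = 5994430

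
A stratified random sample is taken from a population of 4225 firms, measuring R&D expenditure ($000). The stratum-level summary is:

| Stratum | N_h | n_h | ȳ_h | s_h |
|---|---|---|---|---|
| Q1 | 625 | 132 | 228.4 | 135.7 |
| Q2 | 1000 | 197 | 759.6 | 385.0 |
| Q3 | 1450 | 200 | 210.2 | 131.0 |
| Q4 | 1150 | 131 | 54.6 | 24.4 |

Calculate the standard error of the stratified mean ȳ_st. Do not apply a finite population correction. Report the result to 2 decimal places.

V̂(ȳ_st) = Σ W_h² s_h²/n_h, with W_h = N_h/N and N = 4225:
  stratum Q1: (625/4225)²·135.7²/132 = 3.05276
  stratum Q2: (1000/4225)²·385.0²/197 = 42.1504
  stratum Q3: (1450/4225)²·131.0²/200 = 10.1064
  stratum Q4: (1150/4225)²·24.4²/131 = 0.336706
V̂(ȳ_st) = 55.6462
SE(ȳ_st) = √55.6462 = 7.45964

SE(ȳ_st) ≈ 7.46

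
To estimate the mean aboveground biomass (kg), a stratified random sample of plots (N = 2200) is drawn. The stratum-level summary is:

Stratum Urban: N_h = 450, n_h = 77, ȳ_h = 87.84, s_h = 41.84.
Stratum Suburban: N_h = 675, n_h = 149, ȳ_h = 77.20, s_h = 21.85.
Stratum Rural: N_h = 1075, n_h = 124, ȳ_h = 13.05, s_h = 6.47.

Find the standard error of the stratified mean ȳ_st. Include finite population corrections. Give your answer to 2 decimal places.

V̂(ȳ_st) = Σ W_h² (1 − n_h/N_h) s_h²/n_h, with W_h = N_h/N and N = 2200:
  stratum Urban: (450/2200)²·(1 − 77/450)·41.84²/77 = 0.78844
  stratum Suburban: (675/2200)²·(1 − 149/675)·21.85²/149 = 0.23505
  stratum Rural: (1075/2200)²·(1 − 124/1075)·6.47²/124 = 0.0713067
V̂(ȳ_st) = 1.0948
SE(ȳ_st) = √1.0948 = 1.04633

SE(ȳ_st) ≈ 1.05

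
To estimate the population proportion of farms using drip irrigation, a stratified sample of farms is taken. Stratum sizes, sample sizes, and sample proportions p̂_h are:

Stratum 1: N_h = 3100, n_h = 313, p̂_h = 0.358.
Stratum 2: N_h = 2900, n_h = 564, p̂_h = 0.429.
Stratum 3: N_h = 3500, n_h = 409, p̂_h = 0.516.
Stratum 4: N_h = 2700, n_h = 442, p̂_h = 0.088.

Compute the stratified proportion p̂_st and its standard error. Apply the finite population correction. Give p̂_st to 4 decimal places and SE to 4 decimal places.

p̂_st ≈ 0.3605, SE ≈ 0.0107

N = 12200; stratum weights W_h = N_h/N.
p̂_st = Σ W_h p̂_h = (3100·0.358 + 2900·0.429 + 3500·0.516 + 2700·0.088)/12200 = 0.36045
V̂(p̂_st) = Σ W_h² (1 − n_h/N_h) p̂_h(1−p̂_h)/(n_h−1):
  stratum 1: (3100/12200)²·(1 − 313/3100)·0.358·0.642/312 = 4.27605e-05
  stratum 2: (2900/12200)²·(1 − 564/2900)·0.429·0.571/563 = 1.98032e-05
  stratum 3: (3500/12200)²·(1 − 409/3500)·0.516·0.484/408 = 4.4492e-05
  stratum 4: (2700/12200)²·(1 − 442/2700)·0.088·0.912/441 = 7.4543e-06
V̂(p̂_st) = 0.00011451; SE = √V̂ = 0.0107009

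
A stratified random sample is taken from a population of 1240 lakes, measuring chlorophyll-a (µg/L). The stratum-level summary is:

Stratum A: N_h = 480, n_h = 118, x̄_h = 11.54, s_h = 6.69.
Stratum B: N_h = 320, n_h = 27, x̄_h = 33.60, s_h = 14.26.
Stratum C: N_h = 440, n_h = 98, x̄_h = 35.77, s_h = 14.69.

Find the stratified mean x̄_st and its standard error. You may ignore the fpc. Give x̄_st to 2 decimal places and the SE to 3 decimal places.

x̄_st ≈ 25.83, SE ≈ 0.914

x̄_st = Σ W_h x̄_h = (480·11.54 + 320·33.60 + 440·35.77)/1240 = 25.83065
V̂(x̄_st) = Σ W_h² s_h²/n_h, with W_h = N_h/N and N = 1240:
  stratum A: (480/1240)²·6.69²/118 = 0.0568341
  stratum B: (320/1240)²·14.26²/27 = 0.50157
  stratum C: (440/1240)²·14.69²/98 = 0.277255
V̂(x̄_st) = 0.83566
SE(x̄_st) = √0.83566 = 0.914144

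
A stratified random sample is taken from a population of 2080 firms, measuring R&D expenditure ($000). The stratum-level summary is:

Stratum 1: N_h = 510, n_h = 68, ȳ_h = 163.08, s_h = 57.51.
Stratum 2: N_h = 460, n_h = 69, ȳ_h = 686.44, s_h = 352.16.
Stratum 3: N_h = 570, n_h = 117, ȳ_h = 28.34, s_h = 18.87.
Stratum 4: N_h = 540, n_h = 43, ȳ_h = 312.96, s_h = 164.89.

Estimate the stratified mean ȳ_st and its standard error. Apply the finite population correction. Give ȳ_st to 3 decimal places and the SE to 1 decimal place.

ȳ_st ≈ 280.810, SE ≈ 10.8

ȳ_st = Σ W_h ȳ_h = (510·163.08 + 460·686.44 + 570·28.34 + 540·312.96)/2080 = 280.81029
V̂(ȳ_st) = Σ W_h² (1 − n_h/N_h) s_h²/n_h, with W_h = N_h/N and N = 2080:
  stratum 1: (510/2080)²·(1 − 68/510)·57.51²/68 = 2.53422
  stratum 2: (460/2080)²·(1 − 69/460)·352.16²/69 = 74.7203
  stratum 3: (570/2080)²·(1 − 117/570)·18.87²/117 = 0.181637
  stratum 4: (540/2080)²·(1 − 43/540)·164.89²/43 = 39.2233
V̂(ȳ_st) = 116.659
SE(ȳ_st) = √116.659 = 10.8009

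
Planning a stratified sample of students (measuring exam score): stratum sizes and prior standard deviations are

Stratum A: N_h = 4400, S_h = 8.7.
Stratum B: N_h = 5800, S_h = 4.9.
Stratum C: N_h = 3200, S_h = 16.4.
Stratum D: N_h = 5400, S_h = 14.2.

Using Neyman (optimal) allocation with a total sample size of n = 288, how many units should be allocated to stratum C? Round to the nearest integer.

Neyman allocation: n_h = n · N_h S_h / Σ N_i S_i, with n = 288.
  stratum A: N_h·S_h = 4400·8.7 = 38280.00
  stratum B: N_h·S_h = 5800·4.9 = 28420.00
  stratum C: N_h·S_h = 3200·16.4 = 52480.00
  stratum D: N_h·S_h = 5400·14.2 = 76680.00
Σ N_h S_h = 195860.00
n for stratum C = 288·52480.00/195860.00 = 77.169 → 77

77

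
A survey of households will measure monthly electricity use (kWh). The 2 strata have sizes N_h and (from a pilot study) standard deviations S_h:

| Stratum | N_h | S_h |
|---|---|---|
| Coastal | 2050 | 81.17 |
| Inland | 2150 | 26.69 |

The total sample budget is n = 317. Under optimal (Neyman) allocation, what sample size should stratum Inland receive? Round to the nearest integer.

Neyman allocation: n_h = n · N_h S_h / Σ N_i S_i, with n = 317.
  stratum Coastal: N_h·S_h = 2050·81.17 = 166398.50
  stratum Inland: N_h·S_h = 2150·26.69 = 57383.50
Σ N_h S_h = 223782.00
n for stratum Inland = 317·57383.50/223782.00 = 81.287 → 81

81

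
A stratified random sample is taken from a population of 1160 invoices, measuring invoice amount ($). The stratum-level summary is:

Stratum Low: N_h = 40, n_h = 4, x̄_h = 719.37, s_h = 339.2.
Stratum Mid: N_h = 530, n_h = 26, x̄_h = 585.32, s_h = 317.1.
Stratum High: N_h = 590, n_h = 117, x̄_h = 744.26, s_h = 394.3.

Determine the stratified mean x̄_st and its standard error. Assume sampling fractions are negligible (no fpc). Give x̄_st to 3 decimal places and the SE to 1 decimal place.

x̄_st = Σ W_h x̄_h = (40·719.37 + 530·585.32 + 590·744.26)/1160 = 670.78259
V̂(x̄_st) = Σ W_h² s_h²/n_h, with W_h = N_h/N and N = 1160:
  stratum Low: (40/1160)²·339.2²/4 = 34.2023
  stratum Mid: (530/1160)²·317.1²/26 = 807.337
  stratum High: (590/1160)²·394.3²/117 = 343.76
V̂(x̄_st) = 1185.3
SE(x̄_st) = √1185.3 = 34.4282

x̄_st ≈ 670.783, SE ≈ 34.4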